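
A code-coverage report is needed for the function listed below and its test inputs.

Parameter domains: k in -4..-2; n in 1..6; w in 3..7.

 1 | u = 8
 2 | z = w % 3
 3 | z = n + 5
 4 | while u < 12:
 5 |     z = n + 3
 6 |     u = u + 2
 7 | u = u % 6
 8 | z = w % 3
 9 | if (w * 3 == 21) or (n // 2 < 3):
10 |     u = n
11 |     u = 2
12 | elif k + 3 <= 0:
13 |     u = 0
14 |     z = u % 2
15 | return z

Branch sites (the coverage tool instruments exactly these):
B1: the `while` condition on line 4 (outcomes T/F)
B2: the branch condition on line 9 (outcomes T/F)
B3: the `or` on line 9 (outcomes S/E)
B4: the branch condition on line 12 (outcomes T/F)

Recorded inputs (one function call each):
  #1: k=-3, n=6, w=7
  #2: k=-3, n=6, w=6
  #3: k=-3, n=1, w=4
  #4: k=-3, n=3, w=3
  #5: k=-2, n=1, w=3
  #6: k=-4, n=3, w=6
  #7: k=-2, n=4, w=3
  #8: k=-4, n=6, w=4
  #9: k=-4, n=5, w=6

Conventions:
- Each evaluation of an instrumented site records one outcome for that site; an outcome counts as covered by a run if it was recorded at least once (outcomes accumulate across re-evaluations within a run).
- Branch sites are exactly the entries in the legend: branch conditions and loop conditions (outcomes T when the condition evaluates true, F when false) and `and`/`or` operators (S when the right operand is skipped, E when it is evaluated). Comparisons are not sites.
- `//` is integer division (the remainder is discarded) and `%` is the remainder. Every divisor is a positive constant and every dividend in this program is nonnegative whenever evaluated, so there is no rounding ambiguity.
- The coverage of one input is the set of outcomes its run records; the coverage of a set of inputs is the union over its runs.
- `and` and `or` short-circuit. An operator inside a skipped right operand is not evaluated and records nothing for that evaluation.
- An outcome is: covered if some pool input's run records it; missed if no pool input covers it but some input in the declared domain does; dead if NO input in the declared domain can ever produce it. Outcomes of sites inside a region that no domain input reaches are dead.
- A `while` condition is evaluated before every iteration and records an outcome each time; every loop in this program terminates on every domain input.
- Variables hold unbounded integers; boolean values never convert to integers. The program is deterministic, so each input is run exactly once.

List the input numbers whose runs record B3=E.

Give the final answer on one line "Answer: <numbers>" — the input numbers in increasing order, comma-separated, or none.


input #1 (k=-3, n=6, w=7): does not record B3=E
input #2 (k=-3, n=6, w=6): records B3=E
input #3 (k=-3, n=1, w=4): records B3=E
input #4 (k=-3, n=3, w=3): records B3=E
input #5 (k=-2, n=1, w=3): records B3=E
input #6 (k=-4, n=3, w=6): records B3=E
input #7 (k=-2, n=4, w=3): records B3=E
input #8 (k=-4, n=6, w=4): records B3=E
input #9 (k=-4, n=5, w=6): records B3=E
Answer: 2, 3, 4, 5, 6, 7, 8, 9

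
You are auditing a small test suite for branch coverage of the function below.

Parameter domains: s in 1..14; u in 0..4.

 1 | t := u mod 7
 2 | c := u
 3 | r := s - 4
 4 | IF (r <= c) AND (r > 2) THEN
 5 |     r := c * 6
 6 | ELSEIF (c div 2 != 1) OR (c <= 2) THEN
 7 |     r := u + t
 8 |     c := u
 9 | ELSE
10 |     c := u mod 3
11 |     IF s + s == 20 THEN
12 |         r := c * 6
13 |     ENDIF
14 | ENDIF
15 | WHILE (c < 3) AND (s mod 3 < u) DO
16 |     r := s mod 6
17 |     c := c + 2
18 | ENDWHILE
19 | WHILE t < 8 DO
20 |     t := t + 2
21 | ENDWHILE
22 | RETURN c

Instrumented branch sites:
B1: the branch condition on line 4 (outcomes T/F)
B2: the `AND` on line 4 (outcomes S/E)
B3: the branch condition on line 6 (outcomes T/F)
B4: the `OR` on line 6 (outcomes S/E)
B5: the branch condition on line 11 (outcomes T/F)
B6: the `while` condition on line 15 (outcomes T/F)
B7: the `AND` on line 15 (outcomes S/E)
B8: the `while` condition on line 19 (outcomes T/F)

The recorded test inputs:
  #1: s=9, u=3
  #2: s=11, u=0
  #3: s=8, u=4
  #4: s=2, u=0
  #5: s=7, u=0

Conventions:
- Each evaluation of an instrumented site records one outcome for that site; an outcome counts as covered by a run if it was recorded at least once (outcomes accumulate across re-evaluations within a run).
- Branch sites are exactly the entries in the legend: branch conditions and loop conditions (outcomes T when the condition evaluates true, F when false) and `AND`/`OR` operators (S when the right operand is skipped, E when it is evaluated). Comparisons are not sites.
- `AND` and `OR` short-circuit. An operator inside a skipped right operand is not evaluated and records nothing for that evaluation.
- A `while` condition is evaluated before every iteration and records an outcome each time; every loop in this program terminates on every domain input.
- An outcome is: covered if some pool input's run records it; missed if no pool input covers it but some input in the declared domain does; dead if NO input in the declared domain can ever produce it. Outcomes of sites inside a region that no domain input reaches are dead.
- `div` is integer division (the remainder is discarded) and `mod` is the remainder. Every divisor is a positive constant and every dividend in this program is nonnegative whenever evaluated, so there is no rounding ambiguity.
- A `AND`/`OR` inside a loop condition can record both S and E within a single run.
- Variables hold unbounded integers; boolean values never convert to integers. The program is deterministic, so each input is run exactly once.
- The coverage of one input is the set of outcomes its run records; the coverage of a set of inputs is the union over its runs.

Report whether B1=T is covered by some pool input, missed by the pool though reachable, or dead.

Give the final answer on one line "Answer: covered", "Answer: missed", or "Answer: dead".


B1=T is recorded by pool input(s) 3 -> covered
Answer: covered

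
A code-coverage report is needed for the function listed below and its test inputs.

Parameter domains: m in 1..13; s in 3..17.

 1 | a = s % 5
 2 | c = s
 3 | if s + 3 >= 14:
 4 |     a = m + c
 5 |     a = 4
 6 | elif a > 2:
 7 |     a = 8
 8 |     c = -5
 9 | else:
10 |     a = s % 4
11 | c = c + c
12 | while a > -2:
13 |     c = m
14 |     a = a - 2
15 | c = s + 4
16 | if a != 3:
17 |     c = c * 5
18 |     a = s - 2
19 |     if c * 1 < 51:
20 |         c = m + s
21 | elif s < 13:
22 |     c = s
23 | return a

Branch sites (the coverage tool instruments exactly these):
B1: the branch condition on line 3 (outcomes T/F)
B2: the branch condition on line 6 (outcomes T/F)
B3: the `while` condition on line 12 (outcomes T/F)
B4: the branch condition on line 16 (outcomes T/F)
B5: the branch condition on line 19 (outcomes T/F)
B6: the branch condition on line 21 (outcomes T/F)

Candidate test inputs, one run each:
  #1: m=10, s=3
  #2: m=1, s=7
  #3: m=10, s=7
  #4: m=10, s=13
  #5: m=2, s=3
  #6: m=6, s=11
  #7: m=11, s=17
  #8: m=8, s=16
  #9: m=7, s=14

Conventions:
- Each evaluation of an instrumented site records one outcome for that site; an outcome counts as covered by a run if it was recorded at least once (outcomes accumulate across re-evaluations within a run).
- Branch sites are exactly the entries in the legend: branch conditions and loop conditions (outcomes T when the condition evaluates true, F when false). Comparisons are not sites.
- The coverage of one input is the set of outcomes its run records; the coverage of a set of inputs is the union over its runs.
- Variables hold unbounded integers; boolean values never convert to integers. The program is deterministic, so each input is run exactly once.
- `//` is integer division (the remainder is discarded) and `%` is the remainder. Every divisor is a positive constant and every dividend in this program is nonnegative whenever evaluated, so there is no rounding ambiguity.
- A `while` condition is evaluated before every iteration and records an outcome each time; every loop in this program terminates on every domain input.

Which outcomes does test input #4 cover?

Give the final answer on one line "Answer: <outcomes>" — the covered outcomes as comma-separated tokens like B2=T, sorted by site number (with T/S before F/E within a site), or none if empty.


Event log for input #4 (m=10, s=13):
  B1->T, B3->T, B3->T, B3->T, B3->F, B4->T, B5->F
distinct outcomes covered: B1=T, B3=T, B3=F, B4=T, B5=F
Answer: B1=T, B3=T, B3=F, B4=T, B5=F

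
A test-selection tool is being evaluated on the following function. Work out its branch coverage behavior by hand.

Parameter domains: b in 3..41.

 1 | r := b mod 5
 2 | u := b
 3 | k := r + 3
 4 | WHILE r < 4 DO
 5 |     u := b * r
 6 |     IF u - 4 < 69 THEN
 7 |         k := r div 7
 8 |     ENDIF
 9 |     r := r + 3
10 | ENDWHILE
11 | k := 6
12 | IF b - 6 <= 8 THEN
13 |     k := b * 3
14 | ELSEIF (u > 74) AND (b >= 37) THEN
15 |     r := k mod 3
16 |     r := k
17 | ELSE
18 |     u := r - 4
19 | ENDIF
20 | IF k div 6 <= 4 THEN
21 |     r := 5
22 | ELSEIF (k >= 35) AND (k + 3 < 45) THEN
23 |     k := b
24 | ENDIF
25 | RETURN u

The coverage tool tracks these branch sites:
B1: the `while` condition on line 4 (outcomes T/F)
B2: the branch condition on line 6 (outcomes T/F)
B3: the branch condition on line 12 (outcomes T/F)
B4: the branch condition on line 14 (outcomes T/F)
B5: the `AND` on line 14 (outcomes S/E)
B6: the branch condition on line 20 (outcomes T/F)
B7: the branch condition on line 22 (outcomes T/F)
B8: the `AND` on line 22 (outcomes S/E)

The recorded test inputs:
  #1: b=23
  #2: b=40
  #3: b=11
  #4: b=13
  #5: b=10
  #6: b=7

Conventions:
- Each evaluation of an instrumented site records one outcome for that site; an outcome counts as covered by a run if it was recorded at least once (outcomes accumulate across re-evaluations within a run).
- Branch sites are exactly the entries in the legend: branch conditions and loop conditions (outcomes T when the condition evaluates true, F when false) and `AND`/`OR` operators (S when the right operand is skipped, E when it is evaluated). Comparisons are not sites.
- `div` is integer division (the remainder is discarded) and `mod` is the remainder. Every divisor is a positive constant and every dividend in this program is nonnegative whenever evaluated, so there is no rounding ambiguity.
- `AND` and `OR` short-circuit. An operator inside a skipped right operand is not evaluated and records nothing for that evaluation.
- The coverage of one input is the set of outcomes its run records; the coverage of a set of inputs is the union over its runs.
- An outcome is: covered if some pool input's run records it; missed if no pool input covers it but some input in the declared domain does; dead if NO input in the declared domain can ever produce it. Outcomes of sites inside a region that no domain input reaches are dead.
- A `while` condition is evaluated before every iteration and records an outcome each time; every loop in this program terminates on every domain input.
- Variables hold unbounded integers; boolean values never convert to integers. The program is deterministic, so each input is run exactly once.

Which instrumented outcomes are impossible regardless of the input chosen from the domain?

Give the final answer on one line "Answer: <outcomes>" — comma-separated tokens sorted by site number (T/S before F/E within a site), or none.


checking every outcome against all 39 domain inputs:
  reachable outcomes have witnesses, e.g. B1=T (e.g. b=3), B1=F (e.g. b=3), B2=T (e.g. b=3), B2=F (e.g. b=25)
Answer: none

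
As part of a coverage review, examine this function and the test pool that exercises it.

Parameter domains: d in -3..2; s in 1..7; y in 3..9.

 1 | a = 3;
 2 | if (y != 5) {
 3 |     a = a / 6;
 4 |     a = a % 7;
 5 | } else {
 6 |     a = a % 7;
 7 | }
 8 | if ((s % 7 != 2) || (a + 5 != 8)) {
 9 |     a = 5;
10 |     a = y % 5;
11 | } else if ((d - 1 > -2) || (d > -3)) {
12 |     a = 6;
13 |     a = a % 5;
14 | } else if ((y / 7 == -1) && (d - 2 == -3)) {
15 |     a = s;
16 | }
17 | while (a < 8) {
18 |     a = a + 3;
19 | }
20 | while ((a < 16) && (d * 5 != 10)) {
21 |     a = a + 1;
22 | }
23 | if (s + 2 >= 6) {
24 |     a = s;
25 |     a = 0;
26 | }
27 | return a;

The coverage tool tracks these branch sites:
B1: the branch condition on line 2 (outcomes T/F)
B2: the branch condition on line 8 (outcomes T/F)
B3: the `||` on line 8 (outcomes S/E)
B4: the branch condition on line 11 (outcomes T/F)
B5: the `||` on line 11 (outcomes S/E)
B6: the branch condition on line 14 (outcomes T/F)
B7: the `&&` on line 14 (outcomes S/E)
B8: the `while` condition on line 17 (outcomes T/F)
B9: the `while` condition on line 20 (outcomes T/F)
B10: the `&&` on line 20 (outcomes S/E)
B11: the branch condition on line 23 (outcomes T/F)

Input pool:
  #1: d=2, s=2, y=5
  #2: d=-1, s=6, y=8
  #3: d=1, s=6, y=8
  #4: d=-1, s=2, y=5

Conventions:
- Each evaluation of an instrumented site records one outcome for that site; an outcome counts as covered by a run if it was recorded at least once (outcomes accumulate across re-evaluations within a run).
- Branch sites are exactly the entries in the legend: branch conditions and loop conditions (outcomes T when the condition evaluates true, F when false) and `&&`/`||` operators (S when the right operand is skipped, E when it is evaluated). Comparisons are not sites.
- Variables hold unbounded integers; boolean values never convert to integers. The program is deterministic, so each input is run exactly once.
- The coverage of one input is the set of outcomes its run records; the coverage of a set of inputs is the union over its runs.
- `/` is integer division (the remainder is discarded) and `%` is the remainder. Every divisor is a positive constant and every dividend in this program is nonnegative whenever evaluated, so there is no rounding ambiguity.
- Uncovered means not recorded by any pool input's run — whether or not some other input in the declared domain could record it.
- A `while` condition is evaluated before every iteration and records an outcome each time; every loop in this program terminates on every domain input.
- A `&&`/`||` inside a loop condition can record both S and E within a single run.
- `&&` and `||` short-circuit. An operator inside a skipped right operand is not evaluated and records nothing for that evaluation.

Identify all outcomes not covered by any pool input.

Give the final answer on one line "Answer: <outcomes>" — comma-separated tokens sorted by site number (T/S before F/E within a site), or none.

input #1 (d=2, s=2, y=5): covers B1=F, B2=F, B3=E, B4=T, B5=S, B8=T, B8=F, B9=F, B10=E, B11=F
input #2 (d=-1, s=6, y=8): covers B1=T, B2=T, B3=S, B8=T, B8=F, B9=T, B9=F, B10=S, B10=E, B11=T
input #3 (d=1, s=6, y=8): covers B1=T, B2=T, B3=S, B8=T, B8=F, B9=T, B9=F, B10=S, B10=E, B11=T
input #4 (d=-1, s=2, y=5): covers B1=F, B2=F, B3=E, B4=T, B5=E, B8=T, B8=F, B9=T, B9=F, B10=S, B10=E, B11=F
union over the pool: B1=T, B1=F, B2=T, B2=F, B3=S, B3=E, B4=T, B5=S, B5=E, B8=T, B8=F, B9=T, B9=F, B10=S, B10=E, B11=T, B11=F
uncovered (5 of 22): B4=F, B6=T, B6=F, B7=S, B7=E

Answer: B4=F, B6=T, B6=F, B7=S, B7=E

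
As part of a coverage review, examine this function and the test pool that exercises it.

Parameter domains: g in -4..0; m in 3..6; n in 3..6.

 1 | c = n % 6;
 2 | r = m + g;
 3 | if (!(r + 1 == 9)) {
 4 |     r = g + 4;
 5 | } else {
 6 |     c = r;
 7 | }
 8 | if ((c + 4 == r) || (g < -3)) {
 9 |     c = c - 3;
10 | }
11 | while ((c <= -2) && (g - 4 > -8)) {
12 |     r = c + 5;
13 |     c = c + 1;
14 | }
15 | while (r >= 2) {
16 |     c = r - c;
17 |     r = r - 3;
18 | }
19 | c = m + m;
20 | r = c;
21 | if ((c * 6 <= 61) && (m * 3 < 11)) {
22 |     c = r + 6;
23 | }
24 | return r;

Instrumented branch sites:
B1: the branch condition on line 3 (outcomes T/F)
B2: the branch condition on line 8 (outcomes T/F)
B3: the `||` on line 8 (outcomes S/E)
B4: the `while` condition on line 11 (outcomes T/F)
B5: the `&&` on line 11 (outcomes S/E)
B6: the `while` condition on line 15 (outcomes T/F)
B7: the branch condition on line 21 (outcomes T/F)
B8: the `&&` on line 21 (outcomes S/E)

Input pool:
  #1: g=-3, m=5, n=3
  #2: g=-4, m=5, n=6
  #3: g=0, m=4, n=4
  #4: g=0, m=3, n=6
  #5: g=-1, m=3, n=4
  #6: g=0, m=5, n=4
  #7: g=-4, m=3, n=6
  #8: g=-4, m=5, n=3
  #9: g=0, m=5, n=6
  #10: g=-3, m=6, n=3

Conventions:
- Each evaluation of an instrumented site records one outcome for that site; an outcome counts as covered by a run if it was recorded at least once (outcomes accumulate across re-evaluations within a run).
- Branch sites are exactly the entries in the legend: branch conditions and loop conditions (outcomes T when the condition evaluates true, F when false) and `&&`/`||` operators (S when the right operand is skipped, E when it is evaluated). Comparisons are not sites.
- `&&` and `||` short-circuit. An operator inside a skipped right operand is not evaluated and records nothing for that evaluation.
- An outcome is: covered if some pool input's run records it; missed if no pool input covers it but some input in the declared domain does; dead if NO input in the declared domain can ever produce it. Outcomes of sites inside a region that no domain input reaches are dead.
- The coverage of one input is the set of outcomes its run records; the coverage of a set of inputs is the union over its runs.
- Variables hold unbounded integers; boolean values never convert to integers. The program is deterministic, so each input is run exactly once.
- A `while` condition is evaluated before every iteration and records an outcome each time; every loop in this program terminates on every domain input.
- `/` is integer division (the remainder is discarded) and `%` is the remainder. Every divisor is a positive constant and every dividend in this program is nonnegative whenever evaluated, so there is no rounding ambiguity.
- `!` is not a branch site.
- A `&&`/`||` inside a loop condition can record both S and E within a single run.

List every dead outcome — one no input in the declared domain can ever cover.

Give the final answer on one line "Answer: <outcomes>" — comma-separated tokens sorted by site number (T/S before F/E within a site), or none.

exhaustive pass over the 80-input domain:
  B1=F: never recorded by any domain input -> dead
  reachable outcomes have witnesses, e.g. B1=T (e.g. g=-4, m=3, n=3), B2=T (e.g. g=-4, m=3, n=3), B2=F (e.g. g=-3, m=3, n=3), B3=S (e.g. g=0, m=3, n=6)

Answer: B1=F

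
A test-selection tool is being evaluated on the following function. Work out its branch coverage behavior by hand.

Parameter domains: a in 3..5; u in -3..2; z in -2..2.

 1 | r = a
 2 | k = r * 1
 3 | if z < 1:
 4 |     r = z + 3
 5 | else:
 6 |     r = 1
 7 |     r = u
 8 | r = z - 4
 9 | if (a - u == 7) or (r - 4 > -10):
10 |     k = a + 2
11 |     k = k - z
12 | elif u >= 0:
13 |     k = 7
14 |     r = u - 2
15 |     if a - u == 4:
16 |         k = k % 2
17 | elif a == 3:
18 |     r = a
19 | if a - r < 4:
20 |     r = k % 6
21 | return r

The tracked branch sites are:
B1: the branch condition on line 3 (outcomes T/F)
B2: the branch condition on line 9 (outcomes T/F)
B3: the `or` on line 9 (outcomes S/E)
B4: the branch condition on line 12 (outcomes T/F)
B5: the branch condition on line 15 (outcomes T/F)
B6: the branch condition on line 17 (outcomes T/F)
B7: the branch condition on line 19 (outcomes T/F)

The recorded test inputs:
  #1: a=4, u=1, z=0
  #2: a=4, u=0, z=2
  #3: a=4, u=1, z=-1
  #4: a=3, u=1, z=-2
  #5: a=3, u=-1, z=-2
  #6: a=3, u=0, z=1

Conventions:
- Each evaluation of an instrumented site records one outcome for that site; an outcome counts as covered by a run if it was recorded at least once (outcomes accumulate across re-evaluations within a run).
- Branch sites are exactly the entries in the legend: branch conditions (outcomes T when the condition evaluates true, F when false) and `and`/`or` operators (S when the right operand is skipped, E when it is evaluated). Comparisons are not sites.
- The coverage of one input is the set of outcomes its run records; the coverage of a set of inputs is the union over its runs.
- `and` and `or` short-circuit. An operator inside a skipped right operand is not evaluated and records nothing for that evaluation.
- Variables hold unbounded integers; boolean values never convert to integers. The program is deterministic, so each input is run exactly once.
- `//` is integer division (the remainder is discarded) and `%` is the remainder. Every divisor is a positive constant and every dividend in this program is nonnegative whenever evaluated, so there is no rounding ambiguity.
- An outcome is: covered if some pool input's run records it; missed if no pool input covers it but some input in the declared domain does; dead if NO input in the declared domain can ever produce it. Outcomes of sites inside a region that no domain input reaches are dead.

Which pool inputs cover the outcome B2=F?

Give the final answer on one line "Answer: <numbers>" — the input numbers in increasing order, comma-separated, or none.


input #1 (a=4, u=1, z=0): does not record B2=F
input #2 (a=4, u=0, z=2): does not record B2=F
input #3 (a=4, u=1, z=-1): does not record B2=F
input #4 (a=3, u=1, z=-2): records B2=F
input #5 (a=3, u=-1, z=-2): records B2=F
input #6 (a=3, u=0, z=1): does not record B2=F
Answer: 4, 5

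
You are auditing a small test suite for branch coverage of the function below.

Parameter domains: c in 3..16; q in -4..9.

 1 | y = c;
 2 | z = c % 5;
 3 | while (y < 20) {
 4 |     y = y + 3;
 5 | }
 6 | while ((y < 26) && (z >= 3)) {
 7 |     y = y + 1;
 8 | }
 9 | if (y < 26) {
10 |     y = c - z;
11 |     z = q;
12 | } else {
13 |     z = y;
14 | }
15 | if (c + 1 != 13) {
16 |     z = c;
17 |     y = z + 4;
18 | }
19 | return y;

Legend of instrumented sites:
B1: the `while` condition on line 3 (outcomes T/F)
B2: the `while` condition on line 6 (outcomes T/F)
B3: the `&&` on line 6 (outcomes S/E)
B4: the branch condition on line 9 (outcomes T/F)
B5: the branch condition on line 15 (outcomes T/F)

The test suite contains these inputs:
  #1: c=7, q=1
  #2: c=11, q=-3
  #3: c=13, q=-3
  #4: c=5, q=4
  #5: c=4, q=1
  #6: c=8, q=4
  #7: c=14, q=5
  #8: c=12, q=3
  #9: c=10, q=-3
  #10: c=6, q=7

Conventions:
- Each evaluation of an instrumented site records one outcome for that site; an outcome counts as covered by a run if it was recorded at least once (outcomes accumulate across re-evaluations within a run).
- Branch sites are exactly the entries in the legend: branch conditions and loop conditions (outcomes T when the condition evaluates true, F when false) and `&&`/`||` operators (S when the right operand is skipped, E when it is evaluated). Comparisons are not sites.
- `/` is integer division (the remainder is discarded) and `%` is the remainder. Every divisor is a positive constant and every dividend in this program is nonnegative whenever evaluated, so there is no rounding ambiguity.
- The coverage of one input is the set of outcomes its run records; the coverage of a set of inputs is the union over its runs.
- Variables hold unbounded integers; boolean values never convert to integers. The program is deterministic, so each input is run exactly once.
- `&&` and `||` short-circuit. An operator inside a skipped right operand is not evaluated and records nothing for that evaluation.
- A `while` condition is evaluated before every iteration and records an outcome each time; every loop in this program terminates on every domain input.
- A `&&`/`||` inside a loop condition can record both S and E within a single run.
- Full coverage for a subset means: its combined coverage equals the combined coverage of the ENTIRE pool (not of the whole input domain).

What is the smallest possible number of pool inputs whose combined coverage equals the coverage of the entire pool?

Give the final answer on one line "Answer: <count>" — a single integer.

input #1 (c=7, q=1): events B1->T, B1->T, B1->T, B1->T, B1->T, B1->F, B3->E, B2->F, B4->T, B5->T; covers B1=T, B1=F, B2=F, B3=E, B4=T, B5=T
input #2 (c=11, q=-3): events B1->T, B1->T, B1->T, B1->F, B3->E, B2->F, B4->T, B5->T; covers B1=T, B1=F, B2=F, B3=E, B4=T, B5=T
input #3 (c=13, q=-3): events B1->T, B1->T, B1->T, B1->F, B3->E, B2->T, B3->E, B2->T, B3->E, B2->T, B3->E, B2->T, B3->S, B2->F, ...; covers B1=T, B1=F, B2=T, B2=F, B3=S, B3=E, B4=F, B5=T
input #4 (c=5, q=4): events B1->T, B1->T, B1->T, B1->T, B1->T, B1->F, B3->E, B2->F, B4->T, B5->T; covers B1=T, B1=F, B2=F, B3=E, B4=T, B5=T
input #5 (c=4, q=1): events B1->T, B1->T, B1->T, B1->T, B1->T, B1->T, B1->F, B3->E, B2->T, B3->E, B2->T, B3->E, B2->T, B3->E, ...; covers B1=T, B1=F, B2=T, B2=F, B3=S, B3=E, B4=F, B5=T
input #6 (c=8, q=4): events B1->T, B1->T, B1->T, B1->T, B1->F, B3->E, B2->T, B3->E, B2->T, B3->E, B2->T, B3->E, B2->T, B3->E, ...; covers B1=T, B1=F, B2=T, B2=F, B3=S, B3=E, B4=F, B5=T
input #7 (c=14, q=5): events B1->T, B1->T, B1->F, B3->E, B2->T, B3->E, B2->T, B3->E, B2->T, B3->E, B2->T, B3->E, B2->T, B3->E, ...; covers B1=T, B1=F, B2=T, B2=F, B3=S, B3=E, B4=F, B5=T
input #8 (c=12, q=3): events B1->T, B1->T, B1->T, B1->F, B3->E, B2->F, B4->T, B5->F; covers B1=T, B1=F, B2=F, B3=E, B4=T, B5=F
input #9 (c=10, q=-3): events B1->T, B1->T, B1->T, B1->T, B1->F, B3->E, B2->F, B4->T, B5->T; covers B1=T, B1=F, B2=F, B3=E, B4=T, B5=T
input #10 (c=6, q=7): events B1->T, B1->T, B1->T, B1->T, B1->T, B1->F, B3->E, B2->F, B4->T, B5->T; covers B1=T, B1=F, B2=F, B3=E, B4=T, B5=T
pool-wide coverage (10 outcomes): B1=T, B1=F, B2=T, B2=F, B3=S, B3=E, B4=T, B4=F, B5=T, B5=F
checked all size-1 subsets: none covers 10 outcomes (max 8/10)
the canonical winner is {3, 8}: size 2, full 10-outcome coverage, earliest index list among size-2 covers

Answer: 2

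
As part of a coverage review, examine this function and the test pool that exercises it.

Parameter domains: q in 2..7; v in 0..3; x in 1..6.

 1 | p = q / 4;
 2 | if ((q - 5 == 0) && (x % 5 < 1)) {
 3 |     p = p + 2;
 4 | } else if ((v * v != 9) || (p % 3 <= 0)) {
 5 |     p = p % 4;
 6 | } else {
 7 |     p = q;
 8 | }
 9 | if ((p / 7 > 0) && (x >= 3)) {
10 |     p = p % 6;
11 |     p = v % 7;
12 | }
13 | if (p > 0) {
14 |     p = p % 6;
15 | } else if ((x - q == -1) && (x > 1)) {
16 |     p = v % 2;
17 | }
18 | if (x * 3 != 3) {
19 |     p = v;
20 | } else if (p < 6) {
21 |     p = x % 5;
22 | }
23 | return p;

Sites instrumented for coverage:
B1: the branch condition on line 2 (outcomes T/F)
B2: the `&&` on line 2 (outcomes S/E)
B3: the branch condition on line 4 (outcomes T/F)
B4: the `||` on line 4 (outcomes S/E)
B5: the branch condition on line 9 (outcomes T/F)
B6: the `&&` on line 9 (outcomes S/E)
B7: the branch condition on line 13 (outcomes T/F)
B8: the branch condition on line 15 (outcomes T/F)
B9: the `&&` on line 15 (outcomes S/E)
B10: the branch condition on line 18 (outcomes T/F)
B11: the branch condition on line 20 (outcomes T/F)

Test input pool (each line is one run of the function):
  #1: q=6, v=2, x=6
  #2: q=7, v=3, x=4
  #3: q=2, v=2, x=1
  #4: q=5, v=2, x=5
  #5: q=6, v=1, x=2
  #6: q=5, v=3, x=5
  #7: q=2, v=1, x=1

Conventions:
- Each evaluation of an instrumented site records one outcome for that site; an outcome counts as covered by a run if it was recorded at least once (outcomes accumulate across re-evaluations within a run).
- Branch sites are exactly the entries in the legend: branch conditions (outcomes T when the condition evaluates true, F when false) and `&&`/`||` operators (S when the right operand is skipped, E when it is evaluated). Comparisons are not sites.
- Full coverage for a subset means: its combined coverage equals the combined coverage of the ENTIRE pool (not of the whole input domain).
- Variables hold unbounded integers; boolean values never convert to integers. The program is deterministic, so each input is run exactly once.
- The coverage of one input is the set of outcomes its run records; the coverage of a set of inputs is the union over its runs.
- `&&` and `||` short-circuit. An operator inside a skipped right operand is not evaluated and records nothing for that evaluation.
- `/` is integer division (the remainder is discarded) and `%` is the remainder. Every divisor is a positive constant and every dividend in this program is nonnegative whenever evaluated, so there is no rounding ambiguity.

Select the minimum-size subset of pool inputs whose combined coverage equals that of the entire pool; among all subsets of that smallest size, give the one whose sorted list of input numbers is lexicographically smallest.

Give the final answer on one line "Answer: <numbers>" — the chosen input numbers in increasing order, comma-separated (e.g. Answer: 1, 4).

input #1 (q=6, v=2, x=6): covers B1=F, B2=S, B3=T, B4=S, B5=F, B6=S, B7=T, B10=T
input #2 (q=7, v=3, x=4): covers B1=F, B2=S, B3=F, B4=E, B5=T, B6=E, B7=T, B10=T
input #3 (q=2, v=2, x=1): covers B1=F, B2=S, B3=T, B4=S, B5=F, B6=S, B7=F, B8=F, B9=E, B10=F, B11=T
input #4 (q=5, v=2, x=5): covers B1=T, B2=E, B5=F, B6=S, B7=T, B10=T
input #5 (q=6, v=1, x=2): covers B1=F, B2=S, B3=T, B4=S, B5=F, B6=S, B7=T, B10=T
input #6 (q=5, v=3, x=5): covers B1=T, B2=E, B5=F, B6=S, B7=T, B10=T
input #7 (q=2, v=1, x=1): covers B1=F, B2=S, B3=T, B4=S, B5=F, B6=S, B7=F, B8=F, B9=E, B10=F, B11=T
union over all inputs: B1=T, B1=F, B2=S, B2=E, B3=T, B3=F, B4=S, B4=E, B5=T, B5=F, B6=S, B6=E, B7=T, B7=F, B8=F, B9=E, B10=T, B10=F, B11=T (19 outcomes)
every size-1 subset falls short of the 19 outcomes (best: 11/19)
every size-2 subset falls short of the 19 outcomes (best: 17/19)
inputs {2, 3, 4} (size 3) cover everything; no size-3 subset with a lexicographically smaller index list covers all 19

Answer: 2, 3, 4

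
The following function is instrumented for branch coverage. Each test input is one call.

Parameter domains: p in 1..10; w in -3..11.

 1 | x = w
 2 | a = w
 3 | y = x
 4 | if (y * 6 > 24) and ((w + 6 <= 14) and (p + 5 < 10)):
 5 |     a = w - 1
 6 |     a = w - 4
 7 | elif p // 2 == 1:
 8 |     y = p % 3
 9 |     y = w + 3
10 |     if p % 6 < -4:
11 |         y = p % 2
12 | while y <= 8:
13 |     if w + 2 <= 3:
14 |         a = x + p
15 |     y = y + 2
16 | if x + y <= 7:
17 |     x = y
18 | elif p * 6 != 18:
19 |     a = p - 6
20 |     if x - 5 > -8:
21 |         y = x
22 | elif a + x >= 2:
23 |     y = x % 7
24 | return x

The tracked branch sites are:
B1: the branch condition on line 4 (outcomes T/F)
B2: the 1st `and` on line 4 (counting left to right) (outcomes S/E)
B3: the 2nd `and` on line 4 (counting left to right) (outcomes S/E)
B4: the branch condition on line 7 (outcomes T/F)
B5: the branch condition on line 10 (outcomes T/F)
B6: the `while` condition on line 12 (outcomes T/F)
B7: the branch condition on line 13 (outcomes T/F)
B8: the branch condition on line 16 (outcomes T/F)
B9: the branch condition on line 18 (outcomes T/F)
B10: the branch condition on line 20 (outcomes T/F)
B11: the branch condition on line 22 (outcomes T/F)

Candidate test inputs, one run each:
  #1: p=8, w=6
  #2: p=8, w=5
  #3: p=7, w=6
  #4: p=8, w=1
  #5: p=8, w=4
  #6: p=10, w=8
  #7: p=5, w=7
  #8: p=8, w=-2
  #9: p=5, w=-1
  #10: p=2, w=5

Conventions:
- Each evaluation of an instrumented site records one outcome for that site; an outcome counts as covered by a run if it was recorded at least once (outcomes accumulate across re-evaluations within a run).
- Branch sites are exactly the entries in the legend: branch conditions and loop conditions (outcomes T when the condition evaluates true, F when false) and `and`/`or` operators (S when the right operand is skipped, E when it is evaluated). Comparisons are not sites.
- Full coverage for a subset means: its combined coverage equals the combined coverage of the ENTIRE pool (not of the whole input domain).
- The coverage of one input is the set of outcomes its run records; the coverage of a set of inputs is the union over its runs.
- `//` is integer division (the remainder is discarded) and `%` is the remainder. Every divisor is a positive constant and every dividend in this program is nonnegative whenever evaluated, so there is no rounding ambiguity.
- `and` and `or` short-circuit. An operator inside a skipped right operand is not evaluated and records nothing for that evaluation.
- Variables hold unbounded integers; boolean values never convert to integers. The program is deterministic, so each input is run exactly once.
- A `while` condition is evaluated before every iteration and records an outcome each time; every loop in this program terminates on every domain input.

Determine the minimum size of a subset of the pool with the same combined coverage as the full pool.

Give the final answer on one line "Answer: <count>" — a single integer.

#1 (p=8, w=6) -> B2->E, B3->E, B1->F, B4->F, B6->T, B7->F, B6->T, B7->F, B6->F, B8->F, B9->T, B10->T; covered: B1=F, B2=E, B3=E, B4=F, B6=T, B6=F, B7=F, B8=F, B9=T, B10=T
#2 (p=8, w=5) -> B2->E, B3->E, B1->F, B4->F, B6->T, B7->F, B6->T, B7->F, B6->F, B8->F, B9->T, B10->T; covered: B1=F, B2=E, B3=E, B4=F, B6=T, B6=F, B7=F, B8=F, B9=T, B10=T
#3 (p=7, w=6) -> B2->E, B3->E, B1->F, B4->F, B6->T, B7->F, B6->T, B7->F, B6->F, B8->F, B9->T, B10->T; covered: B1=F, B2=E, B3=E, B4=F, B6=T, B6=F, B7=F, B8=F, B9=T, B10=T
#4 (p=8, w=1) -> B2->S, B1->F, B4->F, B6->T, B7->T, B6->T, B7->T, B6->T, B7->T, B6->T, B7->T, B6->F, B8->F, B9->T, ...; covered: B1=F, B2=S, B4=F, B6=T, B6=F, B7=T, B8=F, B9=T, B10=T
#5 (p=8, w=4) -> B2->S, B1->F, B4->F, B6->T, B7->F, B6->T, B7->F, B6->T, B7->F, B6->F, B8->F, B9->T, B10->T; covered: B1=F, B2=S, B4=F, B6=T, B6=F, B7=F, B8=F, B9=T, B10=T
#6 (p=10, w=8) -> B2->E, B3->E, B1->F, B4->F, B6->T, B7->F, B6->F, B8->F, B9->T, B10->T; covered: B1=F, B2=E, B3=E, B4=F, B6=T, B6=F, B7=F, B8=F, B9=T, B10=T
#7 (p=5, w=7) -> B2->E, B3->E, B1->F, B4->F, B6->T, B7->F, B6->F, B8->F, B9->T, B10->T; covered: B1=F, B2=E, B3=E, B4=F, B6=T, B6=F, B7=F, B8=F, B9=T, B10=T
#8 (p=8, w=-2) -> B2->S, B1->F, B4->F, B6->T, B7->T, B6->T, B7->T, B6->T, B7->T, B6->T, B7->T, B6->T, B7->T, B6->T, ...; covered: B1=F, B2=S, B4=F, B6=T, B6=F, B7=T, B8=F, B9=T, B10=T
#9 (p=5, w=-1) -> B2->S, B1->F, B4->F, B6->T, B7->T, B6->T, B7->T, B6->T, B7->T, B6->T, B7->T, B6->T, B7->T, B6->F, ...; covered: B1=F, B2=S, B4=F, B6=T, B6=F, B7=T, B8=F, B9=T, B10=T
#10 (p=2, w=5) -> B2->E, B3->E, B1->T, B6->T, B7->F, B6->T, B7->F, B6->F, B8->F, B9->T, B10->T; covered: B1=T, B2=E, B3=E, B6=T, B6=F, B7=F, B8=F, B9=T, B10=T
union over all inputs: B1=T, B1=F, B2=S, B2=E, B3=E, B4=F, B6=T, B6=F, B7=T, B7=F, B8=F, B9=T, B10=T (13 outcomes)
no size-1 subset reaches all 13 outcomes (best union: 10/13)
at size 2, {4, 10} reaches all 13 outcomes; every lexicographically earlier size-2 subset fails

Answer: 2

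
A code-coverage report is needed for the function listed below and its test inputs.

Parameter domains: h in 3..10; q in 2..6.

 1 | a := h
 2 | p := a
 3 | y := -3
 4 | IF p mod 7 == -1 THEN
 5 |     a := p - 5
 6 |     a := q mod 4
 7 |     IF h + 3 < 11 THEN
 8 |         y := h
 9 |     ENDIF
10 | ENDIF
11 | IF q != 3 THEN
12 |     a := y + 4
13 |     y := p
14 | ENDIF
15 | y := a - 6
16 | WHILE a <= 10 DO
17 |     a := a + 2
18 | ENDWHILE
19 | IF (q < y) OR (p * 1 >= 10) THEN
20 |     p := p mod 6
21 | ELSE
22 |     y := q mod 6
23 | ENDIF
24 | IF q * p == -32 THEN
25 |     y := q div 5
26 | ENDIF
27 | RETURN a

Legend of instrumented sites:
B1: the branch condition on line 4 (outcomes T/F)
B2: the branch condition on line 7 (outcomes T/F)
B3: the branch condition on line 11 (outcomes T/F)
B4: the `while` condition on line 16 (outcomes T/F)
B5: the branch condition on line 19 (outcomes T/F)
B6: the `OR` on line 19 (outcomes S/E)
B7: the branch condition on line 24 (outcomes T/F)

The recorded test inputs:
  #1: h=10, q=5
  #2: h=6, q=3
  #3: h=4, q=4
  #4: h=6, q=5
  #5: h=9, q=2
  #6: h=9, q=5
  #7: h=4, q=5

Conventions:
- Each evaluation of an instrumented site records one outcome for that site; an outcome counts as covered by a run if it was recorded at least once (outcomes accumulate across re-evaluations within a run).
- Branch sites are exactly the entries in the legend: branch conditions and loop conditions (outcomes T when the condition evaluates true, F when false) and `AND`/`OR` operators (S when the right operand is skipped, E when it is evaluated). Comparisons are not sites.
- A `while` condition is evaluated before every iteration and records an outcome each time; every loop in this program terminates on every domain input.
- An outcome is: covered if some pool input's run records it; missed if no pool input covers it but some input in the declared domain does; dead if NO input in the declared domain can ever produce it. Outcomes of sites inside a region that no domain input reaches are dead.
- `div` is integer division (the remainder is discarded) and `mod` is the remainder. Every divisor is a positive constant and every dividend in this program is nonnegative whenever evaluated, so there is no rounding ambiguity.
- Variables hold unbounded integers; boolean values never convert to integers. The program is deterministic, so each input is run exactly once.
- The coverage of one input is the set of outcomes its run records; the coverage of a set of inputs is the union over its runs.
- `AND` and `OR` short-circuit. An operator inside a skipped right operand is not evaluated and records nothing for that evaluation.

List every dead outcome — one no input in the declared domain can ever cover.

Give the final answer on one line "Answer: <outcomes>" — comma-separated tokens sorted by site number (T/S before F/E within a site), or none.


running all 40 domain inputs and tallying outcomes:
  B1=T: zero occurrences over every domain input -> dead
  B2=T: zero occurrences over every domain input -> dead
  B2=F: zero occurrences over every domain input -> dead
  B7=T: zero occurrences over every domain input -> dead
  reachable outcomes have witnesses, e.g. B1=F (e.g. h=3, q=2), B3=T (e.g. h=3, q=2), B3=F (e.g. h=3, q=3), B4=T (e.g. h=3, q=2)
Answer: B1=T, B2=T, B2=F, B7=T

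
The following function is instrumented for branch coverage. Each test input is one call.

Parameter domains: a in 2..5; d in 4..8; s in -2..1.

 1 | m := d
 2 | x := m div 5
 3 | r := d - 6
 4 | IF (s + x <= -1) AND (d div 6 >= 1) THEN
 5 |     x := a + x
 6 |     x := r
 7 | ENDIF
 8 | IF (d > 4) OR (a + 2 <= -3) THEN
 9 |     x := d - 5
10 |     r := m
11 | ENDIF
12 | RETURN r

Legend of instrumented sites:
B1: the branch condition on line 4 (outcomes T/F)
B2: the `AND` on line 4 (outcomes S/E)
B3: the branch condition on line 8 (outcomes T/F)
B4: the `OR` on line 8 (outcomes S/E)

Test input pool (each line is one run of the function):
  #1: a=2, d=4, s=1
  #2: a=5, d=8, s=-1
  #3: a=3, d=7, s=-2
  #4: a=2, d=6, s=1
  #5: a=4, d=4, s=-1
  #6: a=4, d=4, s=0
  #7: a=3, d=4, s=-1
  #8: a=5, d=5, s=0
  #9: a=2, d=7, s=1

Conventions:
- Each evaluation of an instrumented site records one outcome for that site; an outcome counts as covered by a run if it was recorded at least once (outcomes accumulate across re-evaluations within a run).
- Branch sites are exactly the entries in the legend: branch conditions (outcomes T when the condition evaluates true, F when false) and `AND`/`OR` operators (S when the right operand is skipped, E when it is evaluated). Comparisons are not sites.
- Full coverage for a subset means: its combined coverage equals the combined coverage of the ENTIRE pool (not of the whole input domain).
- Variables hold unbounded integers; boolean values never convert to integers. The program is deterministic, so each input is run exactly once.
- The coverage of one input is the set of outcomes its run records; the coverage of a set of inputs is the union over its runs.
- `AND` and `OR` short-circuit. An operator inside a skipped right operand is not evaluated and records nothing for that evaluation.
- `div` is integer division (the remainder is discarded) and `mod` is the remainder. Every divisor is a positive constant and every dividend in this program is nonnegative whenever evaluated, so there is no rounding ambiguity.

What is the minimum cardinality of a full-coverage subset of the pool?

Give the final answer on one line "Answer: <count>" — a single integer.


test 1 (a=2, d=4, s=1) fires B2->S, B1->F, B4->E, B3->F; hits B1=F, B2=S, B3=F, B4=E
test 2 (a=5, d=8, s=-1) fires B2->S, B1->F, B4->S, B3->T; hits B1=F, B2=S, B3=T, B4=S
test 3 (a=3, d=7, s=-2) fires B2->E, B1->T, B4->S, B3->T; hits B1=T, B2=E, B3=T, B4=S
test 4 (a=2, d=6, s=1) fires B2->S, B1->F, B4->S, B3->T; hits B1=F, B2=S, B3=T, B4=S
test 5 (a=4, d=4, s=-1) fires B2->E, B1->F, B4->E, B3->F; hits B1=F, B2=E, B3=F, B4=E
test 6 (a=4, d=4, s=0) fires B2->S, B1->F, B4->E, B3->F; hits B1=F, B2=S, B3=F, B4=E
test 7 (a=3, d=4, s=-1) fires B2->E, B1->F, B4->E, B3->F; hits B1=F, B2=E, B3=F, B4=E
test 8 (a=5, d=5, s=0) fires B2->S, B1->F, B4->S, B3->T; hits B1=F, B2=S, B3=T, B4=S
test 9 (a=2, d=7, s=1) fires B2->S, B1->F, B4->S, B3->T; hits B1=F, B2=S, B3=T, B4=S
together the pool reaches 8 outcomes: B1=T, B1=F, B2=S, B2=E, B3=T, B3=F, B4=S, B4=E
checked all size-1 subsets: none covers 8 outcomes (max 4/8)
the canonical winner is {1, 3}: size 2, full 8-outcome coverage, earliest index list among size-2 covers
Answer: 2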